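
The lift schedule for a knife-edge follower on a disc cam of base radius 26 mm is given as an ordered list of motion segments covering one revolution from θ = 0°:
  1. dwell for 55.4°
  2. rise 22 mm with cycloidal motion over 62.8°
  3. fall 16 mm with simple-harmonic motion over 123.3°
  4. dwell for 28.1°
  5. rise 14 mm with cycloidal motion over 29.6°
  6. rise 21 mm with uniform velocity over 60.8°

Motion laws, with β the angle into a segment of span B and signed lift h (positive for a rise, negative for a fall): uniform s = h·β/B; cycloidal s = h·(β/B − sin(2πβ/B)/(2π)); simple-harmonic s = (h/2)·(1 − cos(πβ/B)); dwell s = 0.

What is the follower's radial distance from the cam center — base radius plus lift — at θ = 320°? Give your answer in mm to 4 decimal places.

seg 1 [0°–55.4°] dwell: s stays 0.0000
seg 2 [55.4°–118.2°] cycloidal, h=22: full span → s += 22 → s = 22.0000
seg 3 [118.2°–241.5°] simple-harmonic, h=-16: full span → s += -16 → s = 6.0000
seg 4 [241.5°–269.6°] dwell: s stays 6.0000
seg 5 [269.6°–299.2°] cycloidal, h=14: full span → s += 14 → s = 20.0000
seg 6 [299.2°–360°] uniform, h=21: θ=320° here. β=20.8, B=60.8. 21·20.8/60.8 = 7.1842 → s = 27.1842
radial distance = base radius + s = 26 + 27.1842 = 53.1842

53.1842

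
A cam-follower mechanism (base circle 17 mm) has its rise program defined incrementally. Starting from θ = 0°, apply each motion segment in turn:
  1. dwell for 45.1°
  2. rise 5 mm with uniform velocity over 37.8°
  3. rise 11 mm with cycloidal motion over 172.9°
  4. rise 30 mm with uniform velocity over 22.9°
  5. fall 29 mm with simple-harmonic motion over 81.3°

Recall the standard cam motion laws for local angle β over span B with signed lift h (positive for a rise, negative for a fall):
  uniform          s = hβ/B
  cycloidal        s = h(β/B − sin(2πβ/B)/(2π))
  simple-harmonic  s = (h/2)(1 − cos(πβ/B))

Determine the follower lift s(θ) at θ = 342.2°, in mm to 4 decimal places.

seg 1 [0°–45.1°] dwell: s stays 0.0000
seg 2 [45.1°–82.9°] uniform, h=5: full span → s += 5 → s = 5.0000
seg 3 [82.9°–255.8°] cycloidal, h=11: full span → s += 11 → s = 16.0000
seg 4 [255.8°–278.7°] uniform, h=30: full span → s += 30 → s = 46.0000
seg 5 [278.7°–360°] simple-harmonic, h=-29: θ=342.2° here. β=63.5, B=81.3. -29/2·(1 − cos(π·0.7811)) = -25.7031 → s = 20.2969

20.2969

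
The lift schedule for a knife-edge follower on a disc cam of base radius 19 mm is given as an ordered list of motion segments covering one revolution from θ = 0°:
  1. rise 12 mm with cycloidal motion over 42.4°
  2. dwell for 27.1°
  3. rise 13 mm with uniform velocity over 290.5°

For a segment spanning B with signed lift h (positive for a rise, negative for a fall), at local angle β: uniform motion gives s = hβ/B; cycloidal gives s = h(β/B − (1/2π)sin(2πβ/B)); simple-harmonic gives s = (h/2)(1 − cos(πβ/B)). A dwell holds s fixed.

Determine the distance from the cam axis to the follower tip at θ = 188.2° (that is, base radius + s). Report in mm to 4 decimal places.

seg 1 [0°–42.4°] cycloidal, h=12: full span → s += 12 → s = 12.0000
seg 2 [42.4°–69.5°] dwell: s stays 12.0000
seg 3 [69.5°–360°] uniform, h=13: θ=188.2° here. β=118.7, B=290.5. 13·118.7/290.5 = 5.3119 → s = 17.3119
radial distance = base radius + s = 19 + 17.3119 = 36.3119

36.3119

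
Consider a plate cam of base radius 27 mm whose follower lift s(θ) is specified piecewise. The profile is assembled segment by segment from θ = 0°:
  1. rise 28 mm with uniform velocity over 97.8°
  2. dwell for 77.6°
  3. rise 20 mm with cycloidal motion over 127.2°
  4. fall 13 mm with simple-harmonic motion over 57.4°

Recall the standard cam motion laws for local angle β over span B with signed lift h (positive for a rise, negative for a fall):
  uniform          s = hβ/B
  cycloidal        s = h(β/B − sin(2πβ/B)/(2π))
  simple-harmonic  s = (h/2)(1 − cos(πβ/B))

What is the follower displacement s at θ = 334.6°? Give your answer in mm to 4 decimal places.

seg 1 [0°–97.8°] uniform, h=28: full span → s += 28 → s = 28.0000
seg 2 [97.8°–175.4°] dwell: s stays 28.0000
seg 3 [175.4°–302.6°] cycloidal, h=20: full span → s += 20 → s = 48.0000
seg 4 [302.6°–360°] simple-harmonic, h=-13: θ=334.6° here. β=32, B=57.4. -13/2·(1 − cos(π·0.5575)) = -7.6676 → s = 40.3324

40.3324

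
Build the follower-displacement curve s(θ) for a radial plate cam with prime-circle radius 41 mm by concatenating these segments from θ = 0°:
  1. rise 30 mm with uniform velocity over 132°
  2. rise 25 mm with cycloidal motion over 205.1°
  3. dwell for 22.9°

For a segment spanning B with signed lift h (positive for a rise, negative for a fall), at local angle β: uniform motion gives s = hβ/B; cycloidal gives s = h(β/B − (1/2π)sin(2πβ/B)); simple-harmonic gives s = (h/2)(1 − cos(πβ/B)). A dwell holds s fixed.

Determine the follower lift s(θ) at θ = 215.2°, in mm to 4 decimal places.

seg 1 [0°–132°] uniform, h=30: full span → s += 30 → s = 30.0000
seg 2 [132°–337.1°] cycloidal, h=25: θ=215.2° here. β=83.2, B=205.1. 25·(0.4057 − sin(2π·0.4057)/(2π)) = 7.9185 → s = 37.9185

37.9185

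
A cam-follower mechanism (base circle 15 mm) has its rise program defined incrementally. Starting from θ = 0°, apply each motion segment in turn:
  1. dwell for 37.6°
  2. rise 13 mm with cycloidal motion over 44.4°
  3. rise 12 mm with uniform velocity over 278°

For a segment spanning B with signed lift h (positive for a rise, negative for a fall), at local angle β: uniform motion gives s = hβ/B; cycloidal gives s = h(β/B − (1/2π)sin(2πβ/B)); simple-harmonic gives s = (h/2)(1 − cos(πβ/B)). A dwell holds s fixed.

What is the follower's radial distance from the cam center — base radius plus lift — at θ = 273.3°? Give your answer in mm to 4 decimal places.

seg 1 [0°–37.6°] dwell: s stays 0.0000
seg 2 [37.6°–82°] cycloidal, h=13: full span → s += 13 → s = 13.0000
seg 3 [82°–360°] uniform, h=12: θ=273.3° here. β=191.3, B=278. 12·191.3/278 = 8.2576 → s = 21.2576
radial distance = base radius + s = 15 + 21.2576 = 36.2576

36.2576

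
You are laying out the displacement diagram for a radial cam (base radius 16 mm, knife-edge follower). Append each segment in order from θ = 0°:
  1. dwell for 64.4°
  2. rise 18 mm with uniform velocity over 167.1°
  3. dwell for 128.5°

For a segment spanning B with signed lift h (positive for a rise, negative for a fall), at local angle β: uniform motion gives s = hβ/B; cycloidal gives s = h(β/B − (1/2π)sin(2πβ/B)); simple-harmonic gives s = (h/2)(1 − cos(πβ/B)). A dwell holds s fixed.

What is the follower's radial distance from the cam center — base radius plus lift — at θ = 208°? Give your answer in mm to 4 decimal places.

seg 1 [0°–64.4°] dwell: s stays 0.0000
seg 2 [64.4°–231.5°] uniform, h=18: θ=208° here. β=143.6, B=167.1. 18·143.6/167.1 = 15.4686 → s = 15.4686
radial distance = base radius + s = 16 + 15.4686 = 31.4686

31.4686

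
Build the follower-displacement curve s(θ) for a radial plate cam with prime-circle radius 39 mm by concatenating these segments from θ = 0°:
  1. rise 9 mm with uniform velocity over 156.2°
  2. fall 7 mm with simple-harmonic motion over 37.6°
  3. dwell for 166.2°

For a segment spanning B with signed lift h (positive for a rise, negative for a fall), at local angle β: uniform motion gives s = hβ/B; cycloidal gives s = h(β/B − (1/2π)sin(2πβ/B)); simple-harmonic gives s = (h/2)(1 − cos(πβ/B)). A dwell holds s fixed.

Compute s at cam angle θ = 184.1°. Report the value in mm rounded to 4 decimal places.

seg 1 [0°–156.2°] uniform, h=9: full span → s += 9 → s = 9.0000
seg 2 [156.2°–193.8°] simple-harmonic, h=-7: θ=184.1° here. β=27.9, B=37.6. -7/2·(1 − cos(π·0.7420)) = -5.9121 → s = 3.0879

3.0879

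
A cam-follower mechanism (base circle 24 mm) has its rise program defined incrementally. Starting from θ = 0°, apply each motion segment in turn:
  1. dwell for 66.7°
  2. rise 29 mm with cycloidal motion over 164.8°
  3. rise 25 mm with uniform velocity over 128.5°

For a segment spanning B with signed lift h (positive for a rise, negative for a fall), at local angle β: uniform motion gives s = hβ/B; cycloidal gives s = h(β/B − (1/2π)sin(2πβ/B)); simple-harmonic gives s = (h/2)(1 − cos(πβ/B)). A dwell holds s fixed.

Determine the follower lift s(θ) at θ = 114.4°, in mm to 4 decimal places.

seg 1 [0°–66.7°] dwell: s stays 0.0000
seg 2 [66.7°–231.5°] cycloidal, h=29: θ=114.4° here. β=47.7, B=164.8. 29·(0.2894 − sin(2π·0.2894)/(2π)) = 3.9193 → s = 3.9193

3.9193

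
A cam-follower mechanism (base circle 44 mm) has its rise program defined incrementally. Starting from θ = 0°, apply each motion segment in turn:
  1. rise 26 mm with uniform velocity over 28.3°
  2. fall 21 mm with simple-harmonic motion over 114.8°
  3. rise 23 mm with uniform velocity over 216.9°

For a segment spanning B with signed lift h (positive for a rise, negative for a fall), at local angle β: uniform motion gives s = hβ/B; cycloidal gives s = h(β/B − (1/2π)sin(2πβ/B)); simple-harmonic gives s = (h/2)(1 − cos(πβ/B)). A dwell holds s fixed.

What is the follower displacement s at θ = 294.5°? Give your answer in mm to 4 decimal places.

seg 1 [0°–28.3°] uniform, h=26: full span → s += 26 → s = 26.0000
seg 2 [28.3°–143.1°] simple-harmonic, h=-21: full span → s += -21 → s = 5.0000
seg 3 [143.1°–360°] uniform, h=23: θ=294.5° here. β=151.4, B=216.9. 23·151.4/216.9 = 16.0544 → s = 21.0544

21.0544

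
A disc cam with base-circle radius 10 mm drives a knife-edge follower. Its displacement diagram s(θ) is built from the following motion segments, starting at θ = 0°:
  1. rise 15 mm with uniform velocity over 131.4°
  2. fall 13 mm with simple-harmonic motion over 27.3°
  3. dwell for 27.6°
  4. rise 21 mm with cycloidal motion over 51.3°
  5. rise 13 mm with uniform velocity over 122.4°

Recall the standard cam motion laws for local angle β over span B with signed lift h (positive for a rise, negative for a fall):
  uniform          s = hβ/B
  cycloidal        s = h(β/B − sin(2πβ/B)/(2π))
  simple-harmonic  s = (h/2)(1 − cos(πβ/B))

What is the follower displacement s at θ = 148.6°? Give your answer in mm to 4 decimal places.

seg 1 [0°–131.4°] uniform, h=15: full span → s += 15 → s = 15.0000
seg 2 [131.4°–158.7°] simple-harmonic, h=-13: θ=148.6° here. β=17.2, B=27.3. -13/2·(1 − cos(π·0.6300)) = -9.0821 → s = 5.9179

5.9179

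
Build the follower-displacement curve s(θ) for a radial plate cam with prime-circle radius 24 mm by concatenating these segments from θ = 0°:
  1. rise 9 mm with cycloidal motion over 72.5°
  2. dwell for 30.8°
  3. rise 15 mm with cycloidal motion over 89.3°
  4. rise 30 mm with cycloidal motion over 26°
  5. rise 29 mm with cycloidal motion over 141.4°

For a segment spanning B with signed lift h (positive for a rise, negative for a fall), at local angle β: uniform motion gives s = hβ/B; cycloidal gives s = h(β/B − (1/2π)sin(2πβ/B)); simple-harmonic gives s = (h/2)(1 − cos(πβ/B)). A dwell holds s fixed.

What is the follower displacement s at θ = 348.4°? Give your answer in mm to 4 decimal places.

seg 1 [0°–72.5°] cycloidal, h=9: full span → s += 9 → s = 9.0000
seg 2 [72.5°–103.3°] dwell: s stays 9.0000
seg 3 [103.3°–192.6°] cycloidal, h=15: full span → s += 15 → s = 24.0000
seg 4 [192.6°–218.6°] cycloidal, h=30: full span → s += 30 → s = 54.0000
seg 5 [218.6°–360°] cycloidal, h=29: θ=348.4° here. β=129.8, B=141.4. 29·(0.9180 − sin(2π·0.9180)/(2π)) = 28.8960 → s = 82.8960

82.8960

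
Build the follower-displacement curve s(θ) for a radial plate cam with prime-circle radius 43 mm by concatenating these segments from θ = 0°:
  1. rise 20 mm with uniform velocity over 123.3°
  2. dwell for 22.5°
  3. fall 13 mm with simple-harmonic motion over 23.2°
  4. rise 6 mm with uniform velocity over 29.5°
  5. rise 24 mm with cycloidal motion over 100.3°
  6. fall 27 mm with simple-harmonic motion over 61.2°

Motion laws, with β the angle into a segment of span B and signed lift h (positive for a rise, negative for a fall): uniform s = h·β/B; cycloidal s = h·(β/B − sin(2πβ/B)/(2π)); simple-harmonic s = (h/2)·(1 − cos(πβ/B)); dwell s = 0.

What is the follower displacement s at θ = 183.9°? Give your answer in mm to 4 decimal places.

seg 1 [0°–123.3°] uniform, h=20: full span → s += 20 → s = 20.0000
seg 2 [123.3°–145.8°] dwell: s stays 20.0000
seg 3 [145.8°–169°] simple-harmonic, h=-13: full span → s += -13 → s = 7.0000
seg 4 [169°–198.5°] uniform, h=6: θ=183.9° here. β=14.9, B=29.5. 6·14.9/29.5 = 3.0305 → s = 10.0305

10.0305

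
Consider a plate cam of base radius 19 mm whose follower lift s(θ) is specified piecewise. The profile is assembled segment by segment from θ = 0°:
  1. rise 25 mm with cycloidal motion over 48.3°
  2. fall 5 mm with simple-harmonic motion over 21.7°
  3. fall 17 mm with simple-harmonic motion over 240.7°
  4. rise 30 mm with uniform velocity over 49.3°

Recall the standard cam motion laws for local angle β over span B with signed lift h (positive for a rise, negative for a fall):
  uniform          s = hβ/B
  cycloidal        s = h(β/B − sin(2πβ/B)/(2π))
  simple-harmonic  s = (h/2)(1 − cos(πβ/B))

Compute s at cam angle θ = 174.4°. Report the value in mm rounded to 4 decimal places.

seg 1 [0°–48.3°] cycloidal, h=25: full span → s += 25 → s = 25.0000
seg 2 [48.3°–70°] simple-harmonic, h=-5: full span → s += -5 → s = 20.0000
seg 3 [70°–310.7°] simple-harmonic, h=-17: θ=174.4° here. β=104.4, B=240.7. -17/2·(1 − cos(π·0.4337)) = -6.7432 → s = 13.2568

13.2568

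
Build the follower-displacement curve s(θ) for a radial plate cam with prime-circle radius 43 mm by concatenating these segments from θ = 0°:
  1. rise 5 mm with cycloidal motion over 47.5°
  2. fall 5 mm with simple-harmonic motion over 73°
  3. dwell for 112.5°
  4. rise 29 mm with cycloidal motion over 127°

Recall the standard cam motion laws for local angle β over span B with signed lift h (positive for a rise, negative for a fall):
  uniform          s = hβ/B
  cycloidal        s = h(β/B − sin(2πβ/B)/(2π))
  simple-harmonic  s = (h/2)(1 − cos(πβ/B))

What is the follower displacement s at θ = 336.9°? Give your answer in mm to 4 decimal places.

seg 1 [0°–47.5°] cycloidal, h=5: full span → s += 5 → s = 5.0000
seg 2 [47.5°–120.5°] simple-harmonic, h=-5: full span → s += -5 → s = 0.0000
seg 3 [120.5°–233°] dwell: s stays 0.0000
seg 4 [233°–360°] cycloidal, h=29: θ=336.9° here. β=103.9, B=127. 29·(0.8181 − sin(2π·0.8181)/(2π)) = 27.9245 → s = 27.9245

27.9245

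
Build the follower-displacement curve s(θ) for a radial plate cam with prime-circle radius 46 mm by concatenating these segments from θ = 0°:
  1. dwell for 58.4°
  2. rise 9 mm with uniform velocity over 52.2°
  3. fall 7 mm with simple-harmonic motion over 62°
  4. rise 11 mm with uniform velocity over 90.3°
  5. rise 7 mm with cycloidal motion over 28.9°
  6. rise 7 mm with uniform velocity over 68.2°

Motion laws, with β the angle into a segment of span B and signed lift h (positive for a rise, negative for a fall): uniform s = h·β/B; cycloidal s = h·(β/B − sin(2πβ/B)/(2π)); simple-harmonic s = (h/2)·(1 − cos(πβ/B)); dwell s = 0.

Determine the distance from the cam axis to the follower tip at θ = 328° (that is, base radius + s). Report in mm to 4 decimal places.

seg 1 [0°–58.4°] dwell: s stays 0.0000
seg 2 [58.4°–110.6°] uniform, h=9: full span → s += 9 → s = 9.0000
seg 3 [110.6°–172.6°] simple-harmonic, h=-7: full span → s += -7 → s = 2.0000
seg 4 [172.6°–262.9°] uniform, h=11: full span → s += 11 → s = 13.0000
seg 5 [262.9°–291.8°] cycloidal, h=7: full span → s += 7 → s = 20.0000
seg 6 [291.8°–360°] uniform, h=7: θ=328° here. β=36.2, B=68.2. 7·36.2/68.2 = 3.7155 → s = 23.7155
radial distance = base radius + s = 46 + 23.7155 = 69.7155

69.7155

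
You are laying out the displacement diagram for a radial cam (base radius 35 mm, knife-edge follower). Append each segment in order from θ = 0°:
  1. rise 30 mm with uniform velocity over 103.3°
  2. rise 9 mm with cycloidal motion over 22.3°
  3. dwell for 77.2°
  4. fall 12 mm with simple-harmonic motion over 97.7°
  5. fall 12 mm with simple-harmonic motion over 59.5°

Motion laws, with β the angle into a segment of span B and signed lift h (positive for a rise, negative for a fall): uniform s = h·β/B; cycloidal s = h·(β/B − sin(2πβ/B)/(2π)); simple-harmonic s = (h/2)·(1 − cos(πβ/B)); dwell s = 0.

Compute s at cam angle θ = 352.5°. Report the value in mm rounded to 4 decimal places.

seg 1 [0°–103.3°] uniform, h=30: full span → s += 30 → s = 30.0000
seg 2 [103.3°–125.6°] cycloidal, h=9: full span → s += 9 → s = 39.0000
seg 3 [125.6°–202.8°] dwell: s stays 39.0000
seg 4 [202.8°–300.5°] simple-harmonic, h=-12: full span → s += -12 → s = 27.0000
seg 5 [300.5°–360°] simple-harmonic, h=-12: θ=352.5° here. β=52, B=59.5. -12/2·(1 − cos(π·0.8739)) = -11.5357 → s = 15.4643

15.4643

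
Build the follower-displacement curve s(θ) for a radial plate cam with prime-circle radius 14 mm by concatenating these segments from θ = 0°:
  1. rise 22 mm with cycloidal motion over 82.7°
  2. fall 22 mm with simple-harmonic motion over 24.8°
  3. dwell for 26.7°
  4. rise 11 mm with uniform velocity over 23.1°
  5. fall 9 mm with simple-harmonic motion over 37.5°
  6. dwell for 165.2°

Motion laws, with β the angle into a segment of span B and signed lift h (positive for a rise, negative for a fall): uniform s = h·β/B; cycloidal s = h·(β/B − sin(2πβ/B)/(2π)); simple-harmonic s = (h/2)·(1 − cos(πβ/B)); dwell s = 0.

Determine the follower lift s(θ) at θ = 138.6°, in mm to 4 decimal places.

seg 1 [0°–82.7°] cycloidal, h=22: full span → s += 22 → s = 22.0000
seg 2 [82.7°–107.5°] simple-harmonic, h=-22: full span → s += -22 → s = 0.0000
seg 3 [107.5°–134.2°] dwell: s stays 0.0000
seg 4 [134.2°–157.3°] uniform, h=11: θ=138.6° here. β=4.4, B=23.1. 11·4.4/23.1 = 2.0952 → s = 2.0952

2.0952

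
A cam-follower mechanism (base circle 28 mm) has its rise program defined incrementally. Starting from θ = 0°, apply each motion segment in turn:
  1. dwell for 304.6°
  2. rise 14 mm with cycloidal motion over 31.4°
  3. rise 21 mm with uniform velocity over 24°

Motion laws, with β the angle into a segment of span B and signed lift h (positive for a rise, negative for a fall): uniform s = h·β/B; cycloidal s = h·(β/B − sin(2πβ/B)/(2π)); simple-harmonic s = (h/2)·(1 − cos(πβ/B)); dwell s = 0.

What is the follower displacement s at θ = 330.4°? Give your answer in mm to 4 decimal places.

seg 1 [0°–304.6°] dwell: s stays 0.0000
seg 2 [304.6°–336°] cycloidal, h=14: θ=330.4° here. β=25.8, B=31.4. 14·(0.8217 − sin(2π·0.8217)/(2π)) = 13.5093 → s = 13.5093

13.5093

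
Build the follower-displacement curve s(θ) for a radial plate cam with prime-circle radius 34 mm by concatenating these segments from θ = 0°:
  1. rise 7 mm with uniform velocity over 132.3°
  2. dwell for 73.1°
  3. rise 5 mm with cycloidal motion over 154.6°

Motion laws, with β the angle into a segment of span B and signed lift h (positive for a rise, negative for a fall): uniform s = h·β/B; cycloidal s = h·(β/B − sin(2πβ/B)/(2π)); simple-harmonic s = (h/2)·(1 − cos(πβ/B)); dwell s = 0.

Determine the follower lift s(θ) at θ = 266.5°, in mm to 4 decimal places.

seg 1 [0°–132.3°] uniform, h=7: full span → s += 7 → s = 7.0000
seg 2 [132.3°–205.4°] dwell: s stays 7.0000
seg 3 [205.4°–360°] cycloidal, h=5: θ=266.5° here. β=61.1, B=154.6. 5·(0.3952 − sin(2π·0.3952)/(2π)) = 1.4892 → s = 8.4892

8.4892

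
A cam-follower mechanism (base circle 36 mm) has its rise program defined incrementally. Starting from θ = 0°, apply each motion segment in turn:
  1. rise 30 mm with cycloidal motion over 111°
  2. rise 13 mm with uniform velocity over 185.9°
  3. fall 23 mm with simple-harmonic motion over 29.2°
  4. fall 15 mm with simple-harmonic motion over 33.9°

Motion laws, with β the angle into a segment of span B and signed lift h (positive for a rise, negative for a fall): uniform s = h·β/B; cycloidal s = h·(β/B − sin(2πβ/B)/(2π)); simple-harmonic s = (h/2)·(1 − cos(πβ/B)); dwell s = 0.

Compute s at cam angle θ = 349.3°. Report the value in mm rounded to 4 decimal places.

seg 1 [0°–111°] cycloidal, h=30: full span → s += 30 → s = 30.0000
seg 2 [111°–296.9°] uniform, h=13: full span → s += 13 → s = 43.0000
seg 3 [296.9°–326.1°] simple-harmonic, h=-23: full span → s += -23 → s = 20.0000
seg 4 [326.1°–360°] simple-harmonic, h=-15: θ=349.3° here. β=23.2, B=33.9. -15/2·(1 − cos(π·0.6844)) = -11.6052 → s = 8.3948

8.3948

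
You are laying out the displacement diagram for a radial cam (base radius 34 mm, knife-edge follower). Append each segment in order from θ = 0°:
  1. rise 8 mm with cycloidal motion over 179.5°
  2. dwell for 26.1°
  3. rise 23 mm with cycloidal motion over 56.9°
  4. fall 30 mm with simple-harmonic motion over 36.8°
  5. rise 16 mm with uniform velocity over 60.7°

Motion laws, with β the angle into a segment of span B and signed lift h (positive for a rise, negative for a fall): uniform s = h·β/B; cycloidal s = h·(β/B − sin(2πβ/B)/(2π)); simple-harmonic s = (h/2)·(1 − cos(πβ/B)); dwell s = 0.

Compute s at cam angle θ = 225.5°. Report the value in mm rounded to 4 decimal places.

seg 1 [0°–179.5°] cycloidal, h=8: full span → s += 8 → s = 8.0000
seg 2 [179.5°–205.6°] dwell: s stays 8.0000
seg 3 [205.6°–262.5°] cycloidal, h=23: θ=225.5° here. β=19.9, B=56.9. 23·(0.3497 − sin(2π·0.3497)/(2π)) = 5.0789 → s = 13.0789

13.0789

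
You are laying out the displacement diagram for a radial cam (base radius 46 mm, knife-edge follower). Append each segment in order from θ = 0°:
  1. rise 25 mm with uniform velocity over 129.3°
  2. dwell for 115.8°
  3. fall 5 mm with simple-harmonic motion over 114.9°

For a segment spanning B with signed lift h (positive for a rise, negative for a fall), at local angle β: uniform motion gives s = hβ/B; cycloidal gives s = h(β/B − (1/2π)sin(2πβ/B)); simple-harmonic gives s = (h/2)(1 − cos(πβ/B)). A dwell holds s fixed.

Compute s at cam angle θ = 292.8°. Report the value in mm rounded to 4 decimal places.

seg 1 [0°–129.3°] uniform, h=25: full span → s += 25 → s = 25.0000
seg 2 [129.3°–245.1°] dwell: s stays 25.0000
seg 3 [245.1°–360°] simple-harmonic, h=-5: θ=292.8° here. β=47.7, B=114.9. -5/2·(1 − cos(π·0.4151)) = -1.8414 → s = 23.1586

23.1586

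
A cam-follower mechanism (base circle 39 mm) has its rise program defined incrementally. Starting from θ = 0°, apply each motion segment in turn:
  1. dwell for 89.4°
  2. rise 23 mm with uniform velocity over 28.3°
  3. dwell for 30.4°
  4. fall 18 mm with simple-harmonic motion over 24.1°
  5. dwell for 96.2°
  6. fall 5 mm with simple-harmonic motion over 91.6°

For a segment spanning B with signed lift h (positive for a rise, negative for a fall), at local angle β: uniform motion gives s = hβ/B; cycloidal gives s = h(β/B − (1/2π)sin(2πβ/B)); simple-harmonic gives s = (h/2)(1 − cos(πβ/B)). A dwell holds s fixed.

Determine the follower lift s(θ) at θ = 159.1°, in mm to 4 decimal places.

seg 1 [0°–89.4°] dwell: s stays 0.0000
seg 2 [89.4°–117.7°] uniform, h=23: full span → s += 23 → s = 23.0000
seg 3 [117.7°–148.1°] dwell: s stays 23.0000
seg 4 [148.1°–172.2°] simple-harmonic, h=-18: θ=159.1° here. β=11, B=24.1. -18/2·(1 − cos(π·0.4564)) = -7.7720 → s = 15.2280

15.2280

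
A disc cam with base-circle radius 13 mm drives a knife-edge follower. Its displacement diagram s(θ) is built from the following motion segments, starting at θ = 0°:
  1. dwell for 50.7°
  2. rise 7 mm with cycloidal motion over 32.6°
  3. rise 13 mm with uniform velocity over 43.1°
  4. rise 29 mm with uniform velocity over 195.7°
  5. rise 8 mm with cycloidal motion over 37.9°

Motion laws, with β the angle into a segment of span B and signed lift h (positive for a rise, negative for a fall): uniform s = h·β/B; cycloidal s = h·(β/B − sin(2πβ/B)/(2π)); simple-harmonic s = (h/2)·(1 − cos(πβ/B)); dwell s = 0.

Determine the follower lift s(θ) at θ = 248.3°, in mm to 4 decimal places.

seg 1 [0°–50.7°] dwell: s stays 0.0000
seg 2 [50.7°–83.3°] cycloidal, h=7: full span → s += 7 → s = 7.0000
seg 3 [83.3°–126.4°] uniform, h=13: full span → s += 13 → s = 20.0000
seg 4 [126.4°–322.1°] uniform, h=29: θ=248.3° here. β=121.9, B=195.7. 29·121.9/195.7 = 18.0639 → s = 38.0639

38.0639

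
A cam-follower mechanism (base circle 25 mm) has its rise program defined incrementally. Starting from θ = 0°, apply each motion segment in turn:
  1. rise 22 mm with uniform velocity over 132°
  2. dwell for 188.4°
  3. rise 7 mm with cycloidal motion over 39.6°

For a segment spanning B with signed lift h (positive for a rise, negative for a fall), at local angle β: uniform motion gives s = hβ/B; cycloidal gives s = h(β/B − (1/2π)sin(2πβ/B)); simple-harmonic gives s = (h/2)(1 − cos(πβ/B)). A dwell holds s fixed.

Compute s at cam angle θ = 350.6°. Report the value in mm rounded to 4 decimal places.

seg 1 [0°–132°] uniform, h=22: full span → s += 22 → s = 22.0000
seg 2 [132°–320.4°] dwell: s stays 22.0000
seg 3 [320.4°–360°] cycloidal, h=7: θ=350.6° here. β=30.2, B=39.6. 7·(0.7626 − sin(2π·0.7626)/(2π)) = 6.4490 → s = 28.4490

28.4490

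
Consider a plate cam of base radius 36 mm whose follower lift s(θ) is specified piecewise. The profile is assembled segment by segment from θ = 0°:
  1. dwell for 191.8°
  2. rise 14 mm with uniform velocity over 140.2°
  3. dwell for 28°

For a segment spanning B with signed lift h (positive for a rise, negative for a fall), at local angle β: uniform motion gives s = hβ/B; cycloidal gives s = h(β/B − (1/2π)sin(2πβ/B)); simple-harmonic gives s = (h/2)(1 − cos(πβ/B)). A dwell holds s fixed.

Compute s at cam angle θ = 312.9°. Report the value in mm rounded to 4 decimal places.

seg 1 [0°–191.8°] dwell: s stays 0.0000
seg 2 [191.8°–332°] uniform, h=14: θ=312.9° here. β=121.1, B=140.2. 14·121.1/140.2 = 12.0927 → s = 12.0927

12.0927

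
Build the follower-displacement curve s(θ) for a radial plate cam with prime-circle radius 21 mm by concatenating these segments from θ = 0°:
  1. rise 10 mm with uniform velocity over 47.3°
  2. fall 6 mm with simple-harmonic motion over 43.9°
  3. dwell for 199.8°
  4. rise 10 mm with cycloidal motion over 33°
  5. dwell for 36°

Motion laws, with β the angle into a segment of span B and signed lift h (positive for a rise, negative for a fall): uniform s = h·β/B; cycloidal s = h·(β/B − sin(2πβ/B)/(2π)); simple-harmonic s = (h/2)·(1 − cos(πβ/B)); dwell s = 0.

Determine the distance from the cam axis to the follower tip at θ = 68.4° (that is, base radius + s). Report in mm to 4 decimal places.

seg 1 [0°–47.3°] uniform, h=10: full span → s += 10 → s = 10.0000
seg 2 [47.3°–91.2°] simple-harmonic, h=-6: θ=68.4° here. β=21.1, B=43.9. -6/2·(1 − cos(π·0.4806)) = -2.8176 → s = 7.1824
radial distance = base radius + s = 21 + 7.1824 = 28.1824

28.1824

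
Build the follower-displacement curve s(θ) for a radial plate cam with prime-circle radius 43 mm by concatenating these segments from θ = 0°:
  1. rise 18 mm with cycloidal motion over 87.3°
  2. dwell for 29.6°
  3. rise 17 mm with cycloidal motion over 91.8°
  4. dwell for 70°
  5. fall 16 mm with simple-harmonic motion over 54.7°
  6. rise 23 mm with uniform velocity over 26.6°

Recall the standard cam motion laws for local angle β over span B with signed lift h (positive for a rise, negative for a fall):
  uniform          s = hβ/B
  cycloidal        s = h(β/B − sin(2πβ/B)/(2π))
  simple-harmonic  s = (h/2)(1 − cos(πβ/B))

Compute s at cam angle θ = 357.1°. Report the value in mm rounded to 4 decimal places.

seg 1 [0°–87.3°] cycloidal, h=18: full span → s += 18 → s = 18.0000
seg 2 [87.3°–116.9°] dwell: s stays 18.0000
seg 3 [116.9°–208.7°] cycloidal, h=17: full span → s += 17 → s = 35.0000
seg 4 [208.7°–278.7°] dwell: s stays 35.0000
seg 5 [278.7°–333.4°] simple-harmonic, h=-16: full span → s += -16 → s = 19.0000
seg 6 [333.4°–360°] uniform, h=23: θ=357.1° here. β=23.7, B=26.6. 23·23.7/26.6 = 20.4925 → s = 39.4925

39.4925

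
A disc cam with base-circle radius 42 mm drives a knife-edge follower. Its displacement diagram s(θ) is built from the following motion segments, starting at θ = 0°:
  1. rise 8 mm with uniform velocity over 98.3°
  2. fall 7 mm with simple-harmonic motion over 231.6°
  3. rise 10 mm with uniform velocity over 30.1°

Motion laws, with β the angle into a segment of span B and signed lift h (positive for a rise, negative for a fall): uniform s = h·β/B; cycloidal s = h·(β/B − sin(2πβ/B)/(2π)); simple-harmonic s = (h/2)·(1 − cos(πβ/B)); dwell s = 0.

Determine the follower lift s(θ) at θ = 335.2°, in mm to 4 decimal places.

seg 1 [0°–98.3°] uniform, h=8: full span → s += 8 → s = 8.0000
seg 2 [98.3°–329.9°] simple-harmonic, h=-7: full span → s += -7 → s = 1.0000
seg 3 [329.9°–360°] uniform, h=10: θ=335.2° here. β=5.3, B=30.1. 10·5.3/30.1 = 1.7608 → s = 2.7608

2.7608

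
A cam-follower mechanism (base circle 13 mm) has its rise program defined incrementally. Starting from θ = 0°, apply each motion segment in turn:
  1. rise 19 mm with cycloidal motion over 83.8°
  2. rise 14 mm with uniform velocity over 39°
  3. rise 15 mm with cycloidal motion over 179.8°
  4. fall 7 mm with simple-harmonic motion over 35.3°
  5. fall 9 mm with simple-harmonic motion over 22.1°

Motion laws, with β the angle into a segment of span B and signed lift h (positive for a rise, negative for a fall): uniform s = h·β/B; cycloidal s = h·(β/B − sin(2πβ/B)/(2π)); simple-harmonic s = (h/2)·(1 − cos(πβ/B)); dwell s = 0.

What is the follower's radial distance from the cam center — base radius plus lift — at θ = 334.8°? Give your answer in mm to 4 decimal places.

seg 1 [0°–83.8°] cycloidal, h=19: full span → s += 19 → s = 19.0000
seg 2 [83.8°–122.8°] uniform, h=14: full span → s += 14 → s = 33.0000
seg 3 [122.8°–302.6°] cycloidal, h=15: full span → s += 15 → s = 48.0000
seg 4 [302.6°–337.9°] simple-harmonic, h=-7: θ=334.8° here. β=32.2, B=35.3. -7/2·(1 − cos(π·0.9122)) = -6.8676 → s = 41.1324
radial distance = base radius + s = 13 + 41.1324 = 54.1324

54.1324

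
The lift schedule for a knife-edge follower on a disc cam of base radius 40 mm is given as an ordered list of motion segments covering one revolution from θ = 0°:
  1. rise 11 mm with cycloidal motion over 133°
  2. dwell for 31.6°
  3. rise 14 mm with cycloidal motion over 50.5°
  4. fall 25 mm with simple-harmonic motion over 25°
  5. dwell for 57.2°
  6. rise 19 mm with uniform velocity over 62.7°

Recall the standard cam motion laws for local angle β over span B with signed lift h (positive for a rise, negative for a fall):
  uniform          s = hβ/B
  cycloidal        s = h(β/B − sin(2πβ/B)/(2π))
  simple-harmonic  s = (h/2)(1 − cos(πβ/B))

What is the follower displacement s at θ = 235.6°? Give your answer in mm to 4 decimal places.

seg 1 [0°–133°] cycloidal, h=11: full span → s += 11 → s = 11.0000
seg 2 [133°–164.6°] dwell: s stays 11.0000
seg 3 [164.6°–215.1°] cycloidal, h=14: full span → s += 14 → s = 25.0000
seg 4 [215.1°–240.1°] simple-harmonic, h=-25: θ=235.6° here. β=20.5, B=25. -25/2·(1 − cos(π·0.8200)) = -23.0541 → s = 1.9459

1.9459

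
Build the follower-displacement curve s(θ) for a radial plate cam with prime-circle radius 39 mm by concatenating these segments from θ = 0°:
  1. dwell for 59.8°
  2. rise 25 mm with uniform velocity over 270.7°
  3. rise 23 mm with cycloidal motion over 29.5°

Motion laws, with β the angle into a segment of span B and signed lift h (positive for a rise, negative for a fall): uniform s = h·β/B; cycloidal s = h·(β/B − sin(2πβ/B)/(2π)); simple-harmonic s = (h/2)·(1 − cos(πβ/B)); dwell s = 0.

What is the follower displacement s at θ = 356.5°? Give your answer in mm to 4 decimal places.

seg 1 [0°–59.8°] dwell: s stays 0.0000
seg 2 [59.8°–330.5°] uniform, h=25: full span → s += 25 → s = 25.0000
seg 3 [330.5°–360°] cycloidal, h=23: θ=356.5° here. β=26, B=29.5. 23·(0.8814 − sin(2π·0.8814)/(2π)) = 22.7542 → s = 47.7542

47.7542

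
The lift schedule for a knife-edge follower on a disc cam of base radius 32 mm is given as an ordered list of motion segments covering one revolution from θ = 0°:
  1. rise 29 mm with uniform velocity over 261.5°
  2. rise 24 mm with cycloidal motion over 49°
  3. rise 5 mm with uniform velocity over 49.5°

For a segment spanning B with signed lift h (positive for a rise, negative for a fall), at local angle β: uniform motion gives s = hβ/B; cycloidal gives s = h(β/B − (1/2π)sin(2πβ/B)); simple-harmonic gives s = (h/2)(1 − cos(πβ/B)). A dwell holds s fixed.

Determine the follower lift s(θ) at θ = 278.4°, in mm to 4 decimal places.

seg 1 [0°–261.5°] uniform, h=29: full span → s += 29 → s = 29.0000
seg 2 [261.5°–310.5°] cycloidal, h=24: θ=278.4° here. β=16.9, B=49. 24·(0.3449 − sin(2π·0.3449)/(2π)) = 5.1170 → s = 34.1170

34.1170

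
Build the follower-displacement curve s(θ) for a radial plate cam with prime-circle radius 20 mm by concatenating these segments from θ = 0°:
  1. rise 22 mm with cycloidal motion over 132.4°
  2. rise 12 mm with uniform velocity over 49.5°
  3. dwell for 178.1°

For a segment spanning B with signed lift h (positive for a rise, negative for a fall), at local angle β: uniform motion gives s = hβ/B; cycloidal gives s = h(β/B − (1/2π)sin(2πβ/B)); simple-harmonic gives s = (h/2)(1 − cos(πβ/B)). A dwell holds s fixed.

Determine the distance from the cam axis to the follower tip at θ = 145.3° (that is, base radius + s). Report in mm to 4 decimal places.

seg 1 [0°–132.4°] cycloidal, h=22: full span → s += 22 → s = 22.0000
seg 2 [132.4°–181.9°] uniform, h=12: θ=145.3° here. β=12.9, B=49.5. 12·12.9/49.5 = 3.1273 → s = 25.1273
radial distance = base radius + s = 20 + 25.1273 = 45.1273

45.1273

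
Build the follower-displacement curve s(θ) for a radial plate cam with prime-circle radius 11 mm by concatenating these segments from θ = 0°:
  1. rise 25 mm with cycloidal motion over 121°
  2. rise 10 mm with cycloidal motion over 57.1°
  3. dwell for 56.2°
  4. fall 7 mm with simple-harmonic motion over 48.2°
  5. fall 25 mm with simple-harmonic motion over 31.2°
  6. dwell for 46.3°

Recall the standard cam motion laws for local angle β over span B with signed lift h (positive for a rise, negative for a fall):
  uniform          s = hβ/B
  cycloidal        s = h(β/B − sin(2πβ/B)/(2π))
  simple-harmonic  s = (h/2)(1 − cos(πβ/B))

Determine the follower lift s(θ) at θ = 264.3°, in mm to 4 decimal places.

seg 1 [0°–121°] cycloidal, h=25: full span → s += 25 → s = 25.0000
seg 2 [121°–178.1°] cycloidal, h=10: full span → s += 10 → s = 35.0000
seg 3 [178.1°–234.3°] dwell: s stays 35.0000
seg 4 [234.3°–282.5°] simple-harmonic, h=-7: θ=264.3° here. β=30, B=48.2. -7/2·(1 − cos(π·0.6224)) = -4.8130 → s = 30.1870

30.1870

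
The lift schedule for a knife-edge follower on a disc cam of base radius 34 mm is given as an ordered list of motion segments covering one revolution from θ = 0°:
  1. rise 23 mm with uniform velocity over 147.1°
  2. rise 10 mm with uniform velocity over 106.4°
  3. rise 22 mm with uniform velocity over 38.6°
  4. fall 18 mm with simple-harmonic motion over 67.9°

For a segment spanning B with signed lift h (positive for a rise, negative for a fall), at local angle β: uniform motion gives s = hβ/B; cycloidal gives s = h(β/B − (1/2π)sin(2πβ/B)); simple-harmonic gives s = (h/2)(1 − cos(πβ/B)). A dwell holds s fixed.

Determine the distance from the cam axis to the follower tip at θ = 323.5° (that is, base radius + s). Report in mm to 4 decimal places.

seg 1 [0°–147.1°] uniform, h=23: full span → s += 23 → s = 23.0000
seg 2 [147.1°–253.5°] uniform, h=10: full span → s += 10 → s = 33.0000
seg 3 [253.5°–292.1°] uniform, h=22: full span → s += 22 → s = 55.0000
seg 4 [292.1°–360°] simple-harmonic, h=-18: θ=323.5° here. β=31.4, B=67.9. -18/2·(1 − cos(π·0.4624)) = -7.9406 → s = 47.0594
radial distance = base radius + s = 34 + 47.0594 = 81.0594

81.0594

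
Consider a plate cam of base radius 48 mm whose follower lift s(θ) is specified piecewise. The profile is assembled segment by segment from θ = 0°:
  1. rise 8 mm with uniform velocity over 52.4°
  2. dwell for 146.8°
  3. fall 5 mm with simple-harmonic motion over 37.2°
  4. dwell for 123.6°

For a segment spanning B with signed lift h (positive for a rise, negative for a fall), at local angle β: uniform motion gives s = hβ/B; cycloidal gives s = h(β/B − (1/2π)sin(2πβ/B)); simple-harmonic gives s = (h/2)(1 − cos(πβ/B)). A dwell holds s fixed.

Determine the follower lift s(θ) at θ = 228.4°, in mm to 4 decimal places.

seg 1 [0°–52.4°] uniform, h=8: full span → s += 8 → s = 8.0000
seg 2 [52.4°–199.2°] dwell: s stays 8.0000
seg 3 [199.2°–236.4°] simple-harmonic, h=-5: θ=228.4° here. β=29.2, B=37.2. -5/2·(1 − cos(π·0.7849)) = -4.4508 → s = 3.5492

3.5492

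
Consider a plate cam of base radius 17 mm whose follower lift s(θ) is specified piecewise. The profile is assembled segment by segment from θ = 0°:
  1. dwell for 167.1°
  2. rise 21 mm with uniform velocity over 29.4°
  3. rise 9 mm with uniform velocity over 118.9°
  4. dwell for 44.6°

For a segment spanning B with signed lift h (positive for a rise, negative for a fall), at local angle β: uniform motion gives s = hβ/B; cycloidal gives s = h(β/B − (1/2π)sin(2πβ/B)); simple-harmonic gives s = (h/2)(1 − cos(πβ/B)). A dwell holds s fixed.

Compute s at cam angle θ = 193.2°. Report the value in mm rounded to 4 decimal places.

seg 1 [0°–167.1°] dwell: s stays 0.0000
seg 2 [167.1°–196.5°] uniform, h=21: θ=193.2° here. β=26.1, B=29.4. 21·26.1/29.4 = 18.6429 → s = 18.6429

18.6429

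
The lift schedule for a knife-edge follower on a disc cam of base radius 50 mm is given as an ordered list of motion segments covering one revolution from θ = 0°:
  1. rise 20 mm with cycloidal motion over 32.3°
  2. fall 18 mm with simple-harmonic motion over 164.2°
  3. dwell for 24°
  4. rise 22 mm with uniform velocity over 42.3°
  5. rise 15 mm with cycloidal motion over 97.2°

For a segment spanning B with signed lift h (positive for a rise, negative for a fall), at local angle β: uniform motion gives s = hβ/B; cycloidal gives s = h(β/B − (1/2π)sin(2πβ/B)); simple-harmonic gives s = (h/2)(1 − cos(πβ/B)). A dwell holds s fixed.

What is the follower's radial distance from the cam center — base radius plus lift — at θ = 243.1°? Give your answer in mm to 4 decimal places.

seg 1 [0°–32.3°] cycloidal, h=20: full span → s += 20 → s = 20.0000
seg 2 [32.3°–196.5°] simple-harmonic, h=-18: full span → s += -18 → s = 2.0000
seg 3 [196.5°–220.5°] dwell: s stays 2.0000
seg 4 [220.5°–262.8°] uniform, h=22: θ=243.1° here. β=22.6, B=42.3. 22·22.6/42.3 = 11.7541 → s = 13.7541
radial distance = base radius + s = 50 + 13.7541 = 63.7541

63.7541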